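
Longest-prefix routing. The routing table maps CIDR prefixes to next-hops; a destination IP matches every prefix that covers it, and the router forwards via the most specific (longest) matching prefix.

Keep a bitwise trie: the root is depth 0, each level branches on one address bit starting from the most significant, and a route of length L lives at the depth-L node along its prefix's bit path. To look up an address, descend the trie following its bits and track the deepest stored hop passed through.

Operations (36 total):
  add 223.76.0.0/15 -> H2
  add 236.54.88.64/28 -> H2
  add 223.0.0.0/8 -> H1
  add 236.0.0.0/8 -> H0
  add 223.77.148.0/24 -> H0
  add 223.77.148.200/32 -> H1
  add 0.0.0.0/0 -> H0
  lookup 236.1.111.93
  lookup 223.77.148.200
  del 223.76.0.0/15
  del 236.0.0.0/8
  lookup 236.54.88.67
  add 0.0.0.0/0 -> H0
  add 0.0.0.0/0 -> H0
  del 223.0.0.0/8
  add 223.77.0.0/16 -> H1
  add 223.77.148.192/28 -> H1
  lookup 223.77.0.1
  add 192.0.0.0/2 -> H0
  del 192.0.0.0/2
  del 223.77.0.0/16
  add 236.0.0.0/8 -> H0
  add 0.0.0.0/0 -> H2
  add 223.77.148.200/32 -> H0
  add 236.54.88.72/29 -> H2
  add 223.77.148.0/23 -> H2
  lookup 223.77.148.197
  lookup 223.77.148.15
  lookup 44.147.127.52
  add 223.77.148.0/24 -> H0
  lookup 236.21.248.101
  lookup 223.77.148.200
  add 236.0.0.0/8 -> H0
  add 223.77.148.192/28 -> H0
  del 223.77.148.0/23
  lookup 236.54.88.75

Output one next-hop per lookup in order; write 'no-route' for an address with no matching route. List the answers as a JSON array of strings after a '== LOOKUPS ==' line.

Apply in order:
  + 223.76.0.0/15 (H2) depth=15
  + 236.54.88.64/28 (H2) depth=28
  + 223.0.0.0/8 (H1) depth=8
  + 236.0.0.0/8 (H0) depth=8
  + 223.77.148.0/24 (H0) depth=24
  + 223.77.148.200/32 (H1) depth=32
  + 0.0.0.0/0 (H0) depth=0
  Q 236.1.111.93: descend 1110110000 ; hops seen [H0,H0] ; pick H0
  Q 223.77.148.200: descend 11011111010011011001010011001000 ; hops seen [H0,H1,H2,H0,H1] ; pick H1
  - 223.76.0.0/15 clear@15
  - 236.0.0.0/8 clear@8
  Q 236.54.88.67: descend 1110110000110110010110000100 ; hops seen [H0,H2] ; pick H2
  + 0.0.0.0/0 (H0) depth=0
  + 0.0.0.0/0 (H0) depth=0
  - 223.0.0.0/8 clear@8
  + 223.77.0.0/16 (H1) depth=16
  + 223.77.148.192/28 (H1) depth=28
  Q 223.77.0.1: descend 1101111101001101 ; hops seen [H0,H1] ; pick H1
  + 192.0.0.0/2 (H0) depth=2
  - 192.0.0.0/2 clear@2
  - 223.77.0.0/16 clear@16
  + 236.0.0.0/8 (H0) depth=8
  + 0.0.0.0/0 (H2) depth=0
  + 223.77.148.200/32 (H0) depth=32
  + 236.54.88.72/29 (H2) depth=29
  + 223.77.148.0/23 (H2) depth=23
  Q 223.77.148.197: descend 1101111101001101100101001100 ; hops seen [H2,H2,H0,H1] ; pick H1
  Q 223.77.148.15: descend 110111110100110110010100 ; hops seen [H2,H2,H0] ; pick H0
  Q 44.147.127.52: descend ε ; hops seen [H2] ; pick H2
  + 223.77.148.0/24 (H0) depth=24
  Q 236.21.248.101: descend 1110110000 ; hops seen [H2,H0] ; pick H0
  Q 223.77.148.200: descend 11011111010011011001010011001000 ; hops seen [H2,H2,H0,H1,H0] ; pick H0
  + 236.0.0.0/8 (H0) depth=8
  + 223.77.148.192/28 (H0) depth=28
  - 223.77.148.0/23 clear@23
  Q 236.54.88.75: descend 11101100001101100101100001001 ; hops seen [H2,H0,H2,H2] ; pick H2

== LOOKUPS ==
["H0","H1","H2","H1","H1","H0","H2","H0","H0","H2"]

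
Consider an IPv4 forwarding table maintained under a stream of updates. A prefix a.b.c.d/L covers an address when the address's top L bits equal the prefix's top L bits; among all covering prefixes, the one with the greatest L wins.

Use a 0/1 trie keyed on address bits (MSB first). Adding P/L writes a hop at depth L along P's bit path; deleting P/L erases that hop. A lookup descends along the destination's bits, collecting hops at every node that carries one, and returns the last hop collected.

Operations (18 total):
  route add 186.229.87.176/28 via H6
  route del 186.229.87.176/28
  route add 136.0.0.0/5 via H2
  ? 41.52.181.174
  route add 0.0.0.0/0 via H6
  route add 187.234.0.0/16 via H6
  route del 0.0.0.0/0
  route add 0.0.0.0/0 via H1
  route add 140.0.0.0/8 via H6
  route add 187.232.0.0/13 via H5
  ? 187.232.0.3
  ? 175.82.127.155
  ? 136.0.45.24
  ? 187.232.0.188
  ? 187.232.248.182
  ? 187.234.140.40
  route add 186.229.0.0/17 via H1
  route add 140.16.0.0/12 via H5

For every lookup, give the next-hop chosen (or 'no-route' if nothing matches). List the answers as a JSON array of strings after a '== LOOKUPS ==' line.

Apply in order:
  add 186.229.87.176/28 -> H6 at depth 28
  - 186.229.87.176/28 clear@28
  add 136.0.0.0/5 -> H2 at depth 5
  ? 41.52.181.174  path d0:-  best=no-route
  add 0.0.0.0/0 -> H6 at depth 0
  add 187.234.0.0/16 -> H6 at depth 16
  - 0.0.0.0/0 clear@0
  add 0.0.0.0/0 -> H1 at depth 0
  add 140.0.0.0/8 -> H6 at depth 8
  add 187.232.0.0/13 -> H5 at depth 13
  ? 187.232.0.3  path d0:H1→d1:-→d2:-→d3:-→d4:-→d5:-→d6:-→d7:-→d8:-→d9:-→d10:-→d11:-→d12:-→d13:H5→d14:-  best=H5
  ? 175.82.127.155  path d0:H1→d1:-→d2:-→d3:-  best=H1
  ? 136.0.45.24  path d0:H1→d1:-→d2:-→d3:-→d4:-→d5:H2  best=H2
  ? 187.232.0.188  path d0:H1→d1:-→d2:-→d3:-→d4:-→d5:-→d6:-→d7:-→d8:-→d9:-→d10:-→d11:-→d12:-→d13:H5→d14:-  best=H5
  ? 187.232.248.182  path d0:H1→d1:-→d2:-→d3:-→d4:-→d5:-→d6:-→d7:-→d8:-→d9:-→d10:-→d11:-→d12:-→d13:H5→d14:-  best=H5
  ? 187.234.140.40  path d0:H1→d1:-→d2:-→d3:-→d4:-→d5:-→d6:-→d7:-→d8:-→d9:-→d10:-→d11:-→d12:-→d13:H5→d14:-→d15:-→d16:H6  best=H6
  add 186.229.0.0/17 -> H1 at depth 17
  add 140.16.0.0/12 -> H5 at depth 12

== LOOKUPS ==
["no-route","H5","H1","H2","H5","H5","H6"]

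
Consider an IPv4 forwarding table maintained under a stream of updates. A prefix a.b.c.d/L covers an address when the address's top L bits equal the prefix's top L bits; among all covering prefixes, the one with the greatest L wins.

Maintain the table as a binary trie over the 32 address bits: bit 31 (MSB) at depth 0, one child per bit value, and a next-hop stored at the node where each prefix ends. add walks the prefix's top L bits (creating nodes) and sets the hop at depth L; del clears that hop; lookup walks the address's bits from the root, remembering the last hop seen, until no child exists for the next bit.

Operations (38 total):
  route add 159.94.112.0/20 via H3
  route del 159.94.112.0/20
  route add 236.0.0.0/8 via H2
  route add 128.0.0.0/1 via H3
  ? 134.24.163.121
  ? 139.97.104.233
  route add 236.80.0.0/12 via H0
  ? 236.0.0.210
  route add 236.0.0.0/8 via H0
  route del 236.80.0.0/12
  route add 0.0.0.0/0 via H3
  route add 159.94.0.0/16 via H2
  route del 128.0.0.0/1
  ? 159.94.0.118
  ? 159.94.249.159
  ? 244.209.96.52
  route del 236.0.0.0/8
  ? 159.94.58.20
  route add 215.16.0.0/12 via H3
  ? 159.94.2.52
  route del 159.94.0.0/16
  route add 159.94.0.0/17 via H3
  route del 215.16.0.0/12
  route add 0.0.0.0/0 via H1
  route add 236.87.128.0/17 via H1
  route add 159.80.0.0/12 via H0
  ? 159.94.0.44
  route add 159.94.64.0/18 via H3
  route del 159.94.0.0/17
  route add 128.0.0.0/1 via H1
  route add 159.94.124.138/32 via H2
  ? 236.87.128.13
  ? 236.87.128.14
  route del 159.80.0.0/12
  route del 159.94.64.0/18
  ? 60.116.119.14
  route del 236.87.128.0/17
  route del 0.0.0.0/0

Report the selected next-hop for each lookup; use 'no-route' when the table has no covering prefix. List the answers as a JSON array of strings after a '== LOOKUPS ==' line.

Apply in order:
  add 159.94.112.0/20 -> H3 at depth 20
  - 159.94.112.0/20 clear@20
  add 236.0.0.0/8 -> H2 at depth 8
  add 128.0.0.0/1 -> H3 at depth 1
  ? 134.24.163.121  path d0:-→d1:H3→d2:-→d3:-  best=H3
  ? 139.97.104.233  path d0:-→d1:H3→d2:-→d3:-  best=H3
  add 236.80.0.0/12 -> H0 at depth 12
  ? 236.0.0.210  path d0:-→d1:H3→d2:-→d3:-→d4:-→d5:-→d6:-→d7:-→d8:H2→d9:-  best=H2
  add 236.0.0.0/8 -> H0 at depth 8
  - 236.80.0.0/12 clear@12
  add 0.0.0.0/0 -> H3 at depth 0
  add 159.94.0.0/16 -> H2 at depth 16
  - 128.0.0.0/1 clear@1
  ? 159.94.0.118  path d0:H3→d1:-→d2:-→d3:-→d4:-→d5:-→d6:-→d7:-→d8:-→d9:-→d10:-→d11:-→d12:-→d13:-→d14:-→d15:-→d16:H2→d17:-  best=H2
  ? 159.94.249.159  path d0:H3→d1:-→d2:-→d3:-→d4:-→d5:-→d6:-→d7:-→d8:-→d9:-→d10:-→d11:-→d12:-→d13:-→d14:-→d15:-→d16:H2  best=H2
  ? 244.209.96.52  path d0:H3→d1:-→d2:-→d3:-  best=H3
  - 236.0.0.0/8 clear@8
  ? 159.94.58.20  path d0:H3→d1:-→d2:-→d3:-→d4:-→d5:-→d6:-→d7:-→d8:-→d9:-→d10:-→d11:-→d12:-→d13:-→d14:-→d15:-→d16:H2→d17:-  best=H2
  add 215.16.0.0/12 -> H3 at depth 12
  ? 159.94.2.52  path d0:H3→d1:-→d2:-→d3:-→d4:-→d5:-→d6:-→d7:-→d8:-→d9:-→d10:-→d11:-→d12:-→d13:-→d14:-→d15:-→d16:H2→d17:-  best=H2
  - 159.94.0.0/16 clear@16
  add 159.94.0.0/17 -> H3 at depth 17
  - 215.16.0.0/12 clear@12
  add 0.0.0.0/0 -> H1 at depth 0
  add 236.87.128.0/17 -> H1 at depth 17
  add 159.80.0.0/12 -> H0 at depth 12
  ? 159.94.0.44  path d0:H1→d1:-→d2:-→d3:-→d4:-→d5:-→d6:-→d7:-→d8:-→d9:-→d10:-→d11:-→d12:H0→d13:-→d14:-→d15:-→d16:-→d17:H3  best=H3
  add 159.94.64.0/18 -> H3 at depth 18
  - 159.94.0.0/17 clear@17
  add 128.0.0.0/1 -> H1 at depth 1
  add 159.94.124.138/32 -> H2 at depth 32
  ? 236.87.128.13  path d0:H1→d1:H1→d2:-→d3:-→d4:-→d5:-→d6:-→d7:-→d8:-→d9:-→d10:-→d11:-→d12:-→d13:-→d14:-→d15:-→d16:-→d17:H1  best=H1
  ? 236.87.128.14  path d0:H1→d1:H1→d2:-→d3:-→d4:-→d5:-→d6:-→d7:-→d8:-→d9:-→d10:-→d11:-→d12:-→d13:-→d14:-→d15:-→d16:-→d17:H1  best=H1
  - 159.80.0.0/12 clear@12
  - 159.94.64.0/18 clear@18
  ? 60.116.119.14  path d0:H1  best=H1
  - 236.87.128.0/17 clear@17
  - 0.0.0.0/0 clear@0

== LOOKUPS ==
["H3","H3","H2","H2","H2","H3","H2","H2","H3","H1","H1","H1"]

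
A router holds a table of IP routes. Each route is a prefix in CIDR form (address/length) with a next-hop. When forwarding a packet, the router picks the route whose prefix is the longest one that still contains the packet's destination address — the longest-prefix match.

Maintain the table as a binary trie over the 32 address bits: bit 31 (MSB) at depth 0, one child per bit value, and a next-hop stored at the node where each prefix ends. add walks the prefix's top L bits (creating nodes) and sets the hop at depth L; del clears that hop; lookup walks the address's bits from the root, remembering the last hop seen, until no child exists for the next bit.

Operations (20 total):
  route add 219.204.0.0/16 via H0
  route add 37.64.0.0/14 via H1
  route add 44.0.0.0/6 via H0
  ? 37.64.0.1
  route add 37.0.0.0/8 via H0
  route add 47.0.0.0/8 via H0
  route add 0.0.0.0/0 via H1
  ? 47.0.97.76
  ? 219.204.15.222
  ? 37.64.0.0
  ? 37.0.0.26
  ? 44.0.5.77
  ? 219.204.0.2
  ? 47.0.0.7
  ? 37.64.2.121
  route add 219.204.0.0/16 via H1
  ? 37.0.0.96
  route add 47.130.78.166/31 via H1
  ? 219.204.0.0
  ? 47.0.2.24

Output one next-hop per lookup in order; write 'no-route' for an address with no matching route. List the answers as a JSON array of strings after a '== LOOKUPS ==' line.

Apply in order:
  add 219.204.0.0/16 -> H0 at depth 16
  add 37.64.0.0/14 -> H1 at depth 14
  add 44.0.0.0/6 -> H0 at depth 6
  ? 37.64.0.1  path d0:-→d1:-→d2:-→d3:-→d4:-→d5:-→d6:-→d7:-→d8:-→d9:-→d10:-→d11:-→d12:-→d13:-→d14:H1  best=H1
  add 37.0.0.0/8 -> H0 at depth 8
  add 47.0.0.0/8 -> H0 at depth 8
  add 0.0.0.0/0 -> H1 at depth 0
  ? 47.0.97.76  path d0:H1→d1:-→d2:-→d3:-→d4:-→d5:-→d6:H0→d7:-→d8:H0  best=H0
  ? 219.204.15.222  path d0:H1→d1:-→d2:-→d3:-→d4:-→d5:-→d6:-→d7:-→d8:-→d9:-→d10:-→d11:-→d12:-→d13:-→d14:-→d15:-→d16:H0  best=H0
  ? 37.64.0.0  path d0:H1→d1:-→d2:-→d3:-→d4:-→d5:-→d6:-→d7:-→d8:H0→d9:-→d10:-→d11:-→d12:-→d13:-→d14:H1  best=H1
  ? 37.0.0.26  path d0:H1→d1:-→d2:-→d3:-→d4:-→d5:-→d6:-→d7:-→d8:H0→d9:-  best=H0
  ? 44.0.5.77  path d0:H1→d1:-→d2:-→d3:-→d4:-→d5:-→d6:H0  best=H0
  ? 219.204.0.2  path d0:H1→d1:-→d2:-→d3:-→d4:-→d5:-→d6:-→d7:-→d8:-→d9:-→d10:-→d11:-→d12:-→d13:-→d14:-→d15:-→d16:H0  best=H0
  ? 47.0.0.7  path d0:H1→d1:-→d2:-→d3:-→d4:-→d5:-→d6:H0→d7:-→d8:H0  best=H0
  ? 37.64.2.121  path d0:H1→d1:-→d2:-→d3:-→d4:-→d5:-→d6:-→d7:-→d8:H0→d9:-→d10:-→d11:-→d12:-→d13:-→d14:H1  best=H1
  add 219.204.0.0/16 -> H1 at depth 16
  ? 37.0.0.96  path d0:H1→d1:-→d2:-→d3:-→d4:-→d5:-→d6:-→d7:-→d8:H0→d9:-  best=H0
  add 47.130.78.166/31 -> H1 at depth 31
  ? 219.204.0.0  path d0:H1→d1:-→d2:-→d3:-→d4:-→d5:-→d6:-→d7:-→d8:-→d9:-→d10:-→d11:-→d12:-→d13:-→d14:-→d15:-→d16:H1  best=H1
  ? 47.0.2.24  path d0:H1→d1:-→d2:-→d3:-→d4:-→d5:-→d6:H0→d7:-→d8:H0  best=H0

== LOOKUPS ==
["H1","H0","H0","H1","H0","H0","H0","H0","H1","H0","H1","H0"]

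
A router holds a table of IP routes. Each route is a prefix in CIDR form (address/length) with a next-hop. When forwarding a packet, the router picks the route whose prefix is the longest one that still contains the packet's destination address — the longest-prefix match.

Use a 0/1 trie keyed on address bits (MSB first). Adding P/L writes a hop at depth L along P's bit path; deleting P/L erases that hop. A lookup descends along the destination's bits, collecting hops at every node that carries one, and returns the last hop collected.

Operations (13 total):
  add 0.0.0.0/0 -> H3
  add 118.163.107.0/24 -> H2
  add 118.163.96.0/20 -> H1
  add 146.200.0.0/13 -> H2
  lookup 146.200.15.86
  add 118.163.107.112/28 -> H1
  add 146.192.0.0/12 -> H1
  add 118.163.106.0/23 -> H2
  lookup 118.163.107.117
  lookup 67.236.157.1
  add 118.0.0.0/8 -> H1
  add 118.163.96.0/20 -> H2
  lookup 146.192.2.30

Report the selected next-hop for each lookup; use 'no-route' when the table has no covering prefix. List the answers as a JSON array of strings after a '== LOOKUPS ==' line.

Apply in order:
  + 0.0.0.0/0 (H3) depth=0
  + 118.163.107.0/24 (H2) depth=24
  + 118.163.96.0/20 (H1) depth=20
  + 146.200.0.0/13 (H2) depth=13
  Q 146.200.15.86: descend 1001001011001 ; hops seen [H3,H2] ; pick H2
  + 118.163.107.112/28 (H1) depth=28
  + 146.192.0.0/12 (H1) depth=12
  + 118.163.106.0/23 (H2) depth=23
  Q 118.163.107.117: descend 0111011010100011011010110111 ; hops seen [H3,H1,H2,H2,H1] ; pick H1
  Q 67.236.157.1: descend 01 ; hops seen [H3] ; pick H3
  + 118.0.0.0/8 (H1) depth=8
  + 118.163.96.0/20 (H2) depth=20
  Q 146.192.2.30: descend 100100101100 ; hops seen [H3,H1] ; pick H1

== LOOKUPS ==
["H2","H1","H3","H1"]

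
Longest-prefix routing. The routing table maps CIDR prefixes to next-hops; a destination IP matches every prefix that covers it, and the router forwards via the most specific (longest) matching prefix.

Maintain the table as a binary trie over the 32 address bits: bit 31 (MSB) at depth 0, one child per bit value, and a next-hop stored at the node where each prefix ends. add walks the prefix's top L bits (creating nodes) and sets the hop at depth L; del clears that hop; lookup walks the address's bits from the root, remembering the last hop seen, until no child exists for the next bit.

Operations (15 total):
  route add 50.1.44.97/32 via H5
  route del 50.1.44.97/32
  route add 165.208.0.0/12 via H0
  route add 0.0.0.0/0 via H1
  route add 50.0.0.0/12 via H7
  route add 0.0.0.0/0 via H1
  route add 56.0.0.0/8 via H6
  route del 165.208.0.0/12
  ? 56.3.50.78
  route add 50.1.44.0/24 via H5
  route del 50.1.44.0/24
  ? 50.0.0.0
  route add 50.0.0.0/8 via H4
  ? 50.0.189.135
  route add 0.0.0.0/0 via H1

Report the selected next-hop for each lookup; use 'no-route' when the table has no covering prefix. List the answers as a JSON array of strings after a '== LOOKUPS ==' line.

Process each operation:
  add 50.1.44.97/32 -> H5 at depth 32
  del 50.1.44.97/32 (clear depth 32)
  add 165.208.0.0/12 -> H0 at depth 12
  add 0.0.0.0/0 -> H1 at depth 0
  add 50.0.0.0/12 -> H7 at depth 12
  add 0.0.0.0/0 -> H1 at depth 0
  add 56.0.0.0/8 -> H6 at depth 8
  del 165.208.0.0/12 (clear depth 12)
  lookup 56.3.50.78: bits 00111000 walk d0:H1→d1:-→d2:-→d3:-→d4:-→d5:-→d6:-→d7:-→d8:H6 -> H6
  add 50.1.44.0/24 -> H5 at depth 24
  del 50.1.44.0/24 (clear depth 24)
  lookup 50.0.0.0: bits 001100100000000 walk d0:H1→d1:-→d2:-→d3:-→d4:-→d5:-→d6:-→d7:-→d8:-→d9:-→d10:-→d11:-→d12:H7→d13:-→d14:-→d15:- -> H7
  add 50.0.0.0/8 -> H4 at depth 8
  lookup 50.0.189.135: bits 001100100000000 walk d0:H1→d1:-→d2:-→d3:-→d4:-→d5:-→d6:-→d7:-→d8:H4→d9:-→d10:-→d11:-→d12:H7→d13:-→d14:-→d15:- -> H7
  add 0.0.0.0/0 -> H1 at depth 0

== LOOKUPS ==
["H6","H7","H7"]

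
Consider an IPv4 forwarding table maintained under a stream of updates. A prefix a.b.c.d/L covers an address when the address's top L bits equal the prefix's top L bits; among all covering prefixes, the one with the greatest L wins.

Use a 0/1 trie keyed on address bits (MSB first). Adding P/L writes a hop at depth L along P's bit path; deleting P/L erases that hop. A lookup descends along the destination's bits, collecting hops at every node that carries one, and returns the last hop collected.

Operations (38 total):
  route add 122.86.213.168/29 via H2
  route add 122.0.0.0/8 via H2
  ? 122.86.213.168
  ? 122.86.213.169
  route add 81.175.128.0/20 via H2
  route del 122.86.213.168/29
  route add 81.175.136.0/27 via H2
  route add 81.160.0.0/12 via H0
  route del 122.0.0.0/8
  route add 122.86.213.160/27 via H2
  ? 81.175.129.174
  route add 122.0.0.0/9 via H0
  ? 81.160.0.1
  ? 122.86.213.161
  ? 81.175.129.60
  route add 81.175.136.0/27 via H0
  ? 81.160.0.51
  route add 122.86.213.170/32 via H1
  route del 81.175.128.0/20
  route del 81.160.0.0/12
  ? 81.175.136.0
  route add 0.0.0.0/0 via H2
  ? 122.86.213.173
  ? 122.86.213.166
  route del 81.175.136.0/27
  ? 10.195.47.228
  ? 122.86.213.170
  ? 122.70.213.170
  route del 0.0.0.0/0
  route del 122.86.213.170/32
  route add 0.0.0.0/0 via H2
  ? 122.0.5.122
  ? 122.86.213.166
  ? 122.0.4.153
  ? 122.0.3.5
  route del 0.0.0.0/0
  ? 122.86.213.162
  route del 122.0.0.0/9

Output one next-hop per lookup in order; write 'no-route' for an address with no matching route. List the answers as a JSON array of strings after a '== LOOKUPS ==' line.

Process each operation:
  + 122.86.213.168/29 (H2) depth=29
  + 122.0.0.0/8 (H2) depth=8
  ? 122.86.213.168  path d0:-→d1:-→d2:-→d3:-→d4:-→d5:-→d6:-→d7:-→d8:H2→d9:-→d10:-→d11:-→d12:-→d13:-→d14:-→d15:-→d16:-→d17:-→d18:-→d19:-→d20:-→d21:-→d22:-→d23:-→d24:-→d25:-→d26:-→d27:-→d28:-→d29:H2  best=H2
  ? 122.86.213.169  path d0:-→d1:-→d2:-→d3:-→d4:-→d5:-→d6:-→d7:-→d8:H2→d9:-→d10:-→d11:-→d12:-→d13:-→d14:-→d15:-→d16:-→d17:-→d18:-→d19:-→d20:-→d21:-→d22:-→d23:-→d24:-→d25:-→d26:-→d27:-→d28:-→d29:H2  best=H2
  + 81.175.128.0/20 (H2) depth=20
  - 122.86.213.168/29 clear@29
  + 81.175.136.0/27 (H2) depth=27
  + 81.160.0.0/12 (H0) depth=12
  - 122.0.0.0/8 clear@8
  + 122.86.213.160/27 (H2) depth=27
  ? 81.175.129.174  path d0:-→d1:-→d2:-→d3:-→d4:-→d5:-→d6:-→d7:-→d8:-→d9:-→d10:-→d11:-→d12:H0→d13:-→d14:-→d15:-→d16:-→d17:-→d18:-→d19:-→d20:H2  best=H2
  + 122.0.0.0/9 (H0) depth=9
  ? 81.160.0.1  path d0:-→d1:-→d2:-→d3:-→d4:-→d5:-→d6:-→d7:-→d8:-→d9:-→d10:-→d11:-→d12:H0  best=H0
  ? 122.86.213.161  path d0:-→d1:-→d2:-→d3:-→d4:-→d5:-→d6:-→d7:-→d8:-→d9:H0→d10:-→d11:-→d12:-→d13:-→d14:-→d15:-→d16:-→d17:-→d18:-→d19:-→d20:-→d21:-→d22:-→d23:-→d24:-→d25:-→d26:-→d27:H2→d28:-  best=H2
  ? 81.175.129.60  path d0:-→d1:-→d2:-→d3:-→d4:-→d5:-→d6:-→d7:-→d8:-→d9:-→d10:-→d11:-→d12:H0→d13:-→d14:-→d15:-→d16:-→d17:-→d18:-→d19:-→d20:H2  best=H2
  + 81.175.136.0/27 (H0) depth=27
  ? 81.160.0.51  path d0:-→d1:-→d2:-→d3:-→d4:-→d5:-→d6:-→d7:-→d8:-→d9:-→d10:-→d11:-→d12:H0  best=H0
  + 122.86.213.170/32 (H1) depth=32
  - 81.175.128.0/20 clear@20
  - 81.160.0.0/12 clear@12
  ? 81.175.136.0  path d0:-→d1:-→d2:-→d3:-→d4:-→d5:-→d6:-→d7:-→d8:-→d9:-→d10:-→d11:-→d12:-→d13:-→d14:-→d15:-→d16:-→d17:-→d18:-→d19:-→d20:-→d21:-→d22:-→d23:-→d24:-→d25:-→d26:-→d27:H0  best=H0
  + 0.0.0.0/0 (H2) depth=0
  ? 122.86.213.173  path d0:H2→d1:-→d2:-→d3:-→d4:-→d5:-→d6:-→d7:-→d8:-→d9:H0→d10:-→d11:-→d12:-→d13:-→d14:-→d15:-→d16:-→d17:-→d18:-→d19:-→d20:-→d21:-→d22:-→d23:-→d24:-→d25:-→d26:-→d27:H2→d28:-→d29:-  best=H2
  ? 122.86.213.166  path d0:H2→d1:-→d2:-→d3:-→d4:-→d5:-→d6:-→d7:-→d8:-→d9:H0→d10:-→d11:-→d12:-→d13:-→d14:-→d15:-→d16:-→d17:-→d18:-→d19:-→d20:-→d21:-→d22:-→d23:-→d24:-→d25:-→d26:-→d27:H2→d28:-  best=H2
  - 81.175.136.0/27 clear@27
  ? 10.195.47.228  path d0:H2→d1:-  best=H2
  ? 122.86.213.170  path d0:H2→d1:-→d2:-→d3:-→d4:-→d5:-→d6:-→d7:-→d8:-→d9:H0→d10:-→d11:-→d12:-→d13:-→d14:-→d15:-→d16:-→d17:-→d18:-→d19:-→d20:-→d21:-→d22:-→d23:-→d24:-→d25:-→d26:-→d27:H2→d28:-→d29:-→d30:-→d31:-→d32:H1  best=H1
  ? 122.70.213.170  path d0:H2→d1:-→d2:-→d3:-→d4:-→d5:-→d6:-→d7:-→d8:-→d9:H0→d10:-→d11:-  best=H0
  - 0.0.0.0/0 clear@0
  - 122.86.213.170/32 clear@32
  + 0.0.0.0/0 (H2) depth=0
  ? 122.0.5.122  path d0:H2→d1:-→d2:-→d3:-→d4:-→d5:-→d6:-→d7:-→d8:-→d9:H0  best=H0
  ? 122.86.213.166  path d0:H2→d1:-→d2:-→d3:-→d4:-→d5:-→d6:-→d7:-→d8:-→d9:H0→d10:-→d11:-→d12:-→d13:-→d14:-→d15:-→d16:-→d17:-→d18:-→d19:-→d20:-→d21:-→d22:-→d23:-→d24:-→d25:-→d26:-→d27:H2→d28:-  best=H2
  ? 122.0.4.153  path d0:H2→d1:-→d2:-→d3:-→d4:-→d5:-→d6:-→d7:-→d8:-→d9:H0  best=H0
  ? 122.0.3.5  path d0:H2→d1:-→d2:-→d3:-→d4:-→d5:-→d6:-→d7:-→d8:-→d9:H0  best=H0
  - 0.0.0.0/0 clear@0
  ? 122.86.213.162  path d0:-→d1:-→d2:-→d3:-→d4:-→d5:-→d6:-→d7:-→d8:-→d9:H0→d10:-→d11:-→d12:-→d13:-→d14:-→d15:-→d16:-→d17:-→d18:-→d19:-→d20:-→d21:-→d22:-→d23:-→d24:-→d25:-→d26:-→d27:H2→d28:-  best=H2
  - 122.0.0.0/9 clear@9

== LOOKUPS ==
["H2","H2","H2","H0","H2","H2","H0","H0","H2","H2","H2","H1","H0","H0","H2","H0","H0","H2"]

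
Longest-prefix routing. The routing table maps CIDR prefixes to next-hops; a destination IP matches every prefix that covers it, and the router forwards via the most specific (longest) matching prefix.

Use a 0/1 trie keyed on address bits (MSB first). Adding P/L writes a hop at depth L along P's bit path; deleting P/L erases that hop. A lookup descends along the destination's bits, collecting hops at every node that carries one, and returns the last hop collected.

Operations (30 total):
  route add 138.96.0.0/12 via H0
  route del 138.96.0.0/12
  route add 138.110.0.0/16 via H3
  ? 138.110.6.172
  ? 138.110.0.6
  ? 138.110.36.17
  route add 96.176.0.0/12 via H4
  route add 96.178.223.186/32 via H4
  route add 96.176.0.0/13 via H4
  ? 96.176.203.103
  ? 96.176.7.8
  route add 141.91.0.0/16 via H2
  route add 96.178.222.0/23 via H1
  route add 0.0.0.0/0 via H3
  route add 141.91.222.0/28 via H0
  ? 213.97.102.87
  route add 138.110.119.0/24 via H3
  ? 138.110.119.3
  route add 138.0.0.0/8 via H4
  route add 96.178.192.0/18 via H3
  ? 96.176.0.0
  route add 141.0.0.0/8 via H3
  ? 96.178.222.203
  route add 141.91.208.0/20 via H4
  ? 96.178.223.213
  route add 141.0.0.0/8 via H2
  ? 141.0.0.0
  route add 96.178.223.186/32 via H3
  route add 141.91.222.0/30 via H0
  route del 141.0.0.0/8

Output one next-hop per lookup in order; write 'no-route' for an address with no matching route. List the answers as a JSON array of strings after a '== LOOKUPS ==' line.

Apply in order:
  + 138.96.0.0/12 (H0) depth=12
  del 138.96.0.0/12 (clear depth 12)
  + 138.110.0.0/16 (H3) depth=16
  Q 138.110.6.172: descend 1000101001101110 ; hops seen [H3] ; pick H3
  Q 138.110.0.6: descend 1000101001101110 ; hops seen [H3] ; pick H3
  Q 138.110.36.17: descend 1000101001101110 ; hops seen [H3] ; pick H3
  + 96.176.0.0/12 (H4) depth=12
  + 96.178.223.186/32 (H4) depth=32
  + 96.176.0.0/13 (H4) depth=13
  Q 96.176.203.103: descend 01100000101100 ; hops seen [H4,H4] ; pick H4
  Q 96.176.7.8: descend 01100000101100 ; hops seen [H4,H4] ; pick H4
  + 141.91.0.0/16 (H2) depth=16
  + 96.178.222.0/23 (H1) depth=23
  + 0.0.0.0/0 (H3) depth=0
  + 141.91.222.0/28 (H0) depth=28
  Q 213.97.102.87: descend 1 ; hops seen [H3] ; pick H3
  + 138.110.119.0/24 (H3) depth=24
  Q 138.110.119.3: descend 100010100110111001110111 ; hops seen [H3,H3,H3] ; pick H3
  + 138.0.0.0/8 (H4) depth=8
  + 96.178.192.0/18 (H3) depth=18
  Q 96.176.0.0: descend 01100000101100 ; hops seen [H3,H4,H4] ; pick H4
  + 141.0.0.0/8 (H3) depth=8
  Q 96.178.222.203: descend 01100000101100101101111 ; hops seen [H3,H4,H4,H3,H1] ; pick H1
  + 141.91.208.0/20 (H4) depth=20
  Q 96.178.223.213: descend 0110000010110010110111111 ; hops seen [H3,H4,H4,H3,H1] ; pick H1
  + 141.0.0.0/8 (H2) depth=8
  Q 141.0.0.0: descend 100011010 ; hops seen [H3,H2] ; pick H2
  + 96.178.223.186/32 (H3) depth=32
  + 141.91.222.0/30 (H0) depth=30
  del 141.0.0.0/8 (clear depth 8)

== LOOKUPS ==
["H3","H3","H3","H4","H4","H3","H3","H4","H1","H1","H2"]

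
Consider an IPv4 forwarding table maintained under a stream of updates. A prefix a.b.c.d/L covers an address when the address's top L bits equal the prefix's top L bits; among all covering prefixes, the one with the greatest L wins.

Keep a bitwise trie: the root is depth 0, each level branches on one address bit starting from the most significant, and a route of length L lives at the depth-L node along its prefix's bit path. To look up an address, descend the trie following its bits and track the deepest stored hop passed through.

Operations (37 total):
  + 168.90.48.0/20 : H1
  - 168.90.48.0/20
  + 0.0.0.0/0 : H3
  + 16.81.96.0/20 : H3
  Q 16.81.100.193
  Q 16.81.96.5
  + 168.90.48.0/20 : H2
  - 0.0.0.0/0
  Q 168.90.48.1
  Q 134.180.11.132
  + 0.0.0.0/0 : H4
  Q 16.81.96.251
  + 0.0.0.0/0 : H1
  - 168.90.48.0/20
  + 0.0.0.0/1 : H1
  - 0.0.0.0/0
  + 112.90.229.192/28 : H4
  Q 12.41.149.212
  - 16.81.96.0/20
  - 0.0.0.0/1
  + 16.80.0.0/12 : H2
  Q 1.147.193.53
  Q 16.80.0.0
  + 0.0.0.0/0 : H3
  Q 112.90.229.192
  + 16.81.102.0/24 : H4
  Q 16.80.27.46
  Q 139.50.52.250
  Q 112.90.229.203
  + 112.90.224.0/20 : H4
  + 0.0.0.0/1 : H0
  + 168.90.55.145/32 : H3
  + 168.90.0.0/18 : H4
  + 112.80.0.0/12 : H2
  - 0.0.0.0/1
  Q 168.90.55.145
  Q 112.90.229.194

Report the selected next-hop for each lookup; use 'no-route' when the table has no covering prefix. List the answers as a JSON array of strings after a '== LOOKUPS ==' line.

Apply in order:
  + 168.90.48.0/20 (H1) depth=20
  del 168.90.48.0/20 (clear depth 20)
  + 0.0.0.0/0 (H3) depth=0
  + 16.81.96.0/20 (H3) depth=20
  Q 16.81.100.193: descend 00010000010100010110 ; hops seen [H3,H3] ; pick H3
  Q 16.81.96.5: descend 00010000010100010110 ; hops seen [H3,H3] ; pick H3
  + 168.90.48.0/20 (H2) depth=20
  del 0.0.0.0/0 (clear depth 0)
  Q 168.90.48.1: descend 10101000010110100011 ; hops seen [H2] ; pick H2
  Q 134.180.11.132: descend 10 ; hops seen [∅] ; pick no-route
  + 0.0.0.0/0 (H4) depth=0
  Q 16.81.96.251: descend 00010000010100010110 ; hops seen [H4,H3] ; pick H3
  + 0.0.0.0/0 (H1) depth=0
  del 168.90.48.0/20 (clear depth 20)
  + 0.0.0.0/1 (H1) depth=1
  del 0.0.0.0/0 (clear depth 0)
  + 112.90.229.192/28 (H4) depth=28
  Q 12.41.149.212: descend 000 ; hops seen [H1] ; pick H1
  del 16.81.96.0/20 (clear depth 20)
  del 0.0.0.0/1 (clear depth 1)
  + 16.80.0.0/12 (H2) depth=12
  Q 1.147.193.53: descend 000 ; hops seen [∅] ; pick no-route
  Q 16.80.0.0: descend 000100000101000 ; hops seen [H2] ; pick H2
  + 0.0.0.0/0 (H3) depth=0
  Q 112.90.229.192: descend 0111000001011010111001011100 ; hops seen [H3,H4] ; pick H4
  + 16.81.102.0/24 (H4) depth=24
  Q 16.80.27.46: descend 000100000101000 ; hops seen [H3,H2] ; pick H2
  Q 139.50.52.250: descend 10 ; hops seen [H3] ; pick H3
  Q 112.90.229.203: descend 0111000001011010111001011100 ; hops seen [H3,H4] ; pick H4
  + 112.90.224.0/20 (H4) depth=20
  + 0.0.0.0/1 (H0) depth=1
  + 168.90.55.145/32 (H3) depth=32
  + 168.90.0.0/18 (H4) depth=18
  + 112.80.0.0/12 (H2) depth=12
  del 0.0.0.0/1 (clear depth 1)
  Q 168.90.55.145: descend 10101000010110100011011110010001 ; hops seen [H3,H4,H3] ; pick H3
  Q 112.90.229.194: descend 0111000001011010111001011100 ; hops seen [H3,H2,H4,H4] ; pick H4

== LOOKUPS ==
["H3","H3","H2","no-route","H3","H1","no-route","H2","H4","H2","H3","H4","H3","H4"]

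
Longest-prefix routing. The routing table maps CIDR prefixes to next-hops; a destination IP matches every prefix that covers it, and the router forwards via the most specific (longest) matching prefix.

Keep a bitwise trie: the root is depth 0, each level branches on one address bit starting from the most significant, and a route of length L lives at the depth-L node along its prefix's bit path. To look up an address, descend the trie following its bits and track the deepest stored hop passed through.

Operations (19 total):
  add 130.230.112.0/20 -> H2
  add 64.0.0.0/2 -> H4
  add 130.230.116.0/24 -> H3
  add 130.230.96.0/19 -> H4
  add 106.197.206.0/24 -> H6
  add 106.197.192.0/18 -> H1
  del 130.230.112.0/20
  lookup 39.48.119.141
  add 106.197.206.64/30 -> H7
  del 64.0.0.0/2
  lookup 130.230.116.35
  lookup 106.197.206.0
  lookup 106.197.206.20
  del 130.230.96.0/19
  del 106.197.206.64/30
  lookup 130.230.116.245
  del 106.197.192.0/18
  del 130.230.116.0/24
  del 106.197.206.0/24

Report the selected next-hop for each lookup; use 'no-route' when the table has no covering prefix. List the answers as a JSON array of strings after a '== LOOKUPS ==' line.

Apply in order:
  + 130.230.112.0/20 (H2) depth=20
  + 64.0.0.0/2 (H4) depth=2
  + 130.230.116.0/24 (H3) depth=24
  + 130.230.96.0/19 (H4) depth=19
  + 106.197.206.0/24 (H6) depth=24
  + 106.197.192.0/18 (H1) depth=18
  - 130.230.112.0/20 clear@20
  Q 39.48.119.141: descend 0 ; hops seen [∅] ; pick no-route
  + 106.197.206.64/30 (H7) depth=30
  - 64.0.0.0/2 clear@2
  Q 130.230.116.35: descend 100000101110011001110100 ; hops seen [H4,H3] ; pick H3
  Q 106.197.206.0: descend 0110101011000101110011100 ; hops seen [H1,H6] ; pick H6
  Q 106.197.206.20: descend 0110101011000101110011100 ; hops seen [H1,H6] ; pick H6
  - 130.230.96.0/19 clear@19
  - 106.197.206.64/30 clear@30
  Q 130.230.116.245: descend 100000101110011001110100 ; hops seen [H3] ; pick H3
  - 106.197.192.0/18 clear@18
  - 130.230.116.0/24 clear@24
  - 106.197.206.0/24 clear@24

== LOOKUPS ==
["no-route","H3","H6","H6","H3"]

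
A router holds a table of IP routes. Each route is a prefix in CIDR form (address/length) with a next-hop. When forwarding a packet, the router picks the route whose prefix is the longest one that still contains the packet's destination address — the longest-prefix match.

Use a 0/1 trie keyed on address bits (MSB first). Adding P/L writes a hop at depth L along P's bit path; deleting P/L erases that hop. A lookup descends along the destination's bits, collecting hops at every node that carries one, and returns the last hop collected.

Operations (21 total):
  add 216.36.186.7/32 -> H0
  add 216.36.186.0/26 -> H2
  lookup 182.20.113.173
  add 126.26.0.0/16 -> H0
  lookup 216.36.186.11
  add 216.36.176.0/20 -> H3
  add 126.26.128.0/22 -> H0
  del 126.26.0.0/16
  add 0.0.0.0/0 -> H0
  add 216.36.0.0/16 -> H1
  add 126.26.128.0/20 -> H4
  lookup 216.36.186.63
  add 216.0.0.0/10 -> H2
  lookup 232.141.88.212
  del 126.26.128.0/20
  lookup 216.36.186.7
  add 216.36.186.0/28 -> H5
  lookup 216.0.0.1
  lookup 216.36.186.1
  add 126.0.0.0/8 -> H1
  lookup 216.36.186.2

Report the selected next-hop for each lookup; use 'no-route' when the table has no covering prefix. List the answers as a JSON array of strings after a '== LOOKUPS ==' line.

Apply in order:
  + 216.36.186.7/32 (H0) depth=32
  + 216.36.186.0/26 (H2) depth=26
  ? 182.20.113.173  path d0:-→d1:-  best=no-route
  + 126.26.0.0/16 (H0) depth=16
  ? 216.36.186.11  path d0:-→d1:-→d2:-→d3:-→d4:-→d5:-→d6:-→d7:-→d8:-→d9:-→d10:-→d11:-→d12:-→d13:-→d14:-→d15:-→d16:-→d17:-→d18:-→d19:-→d20:-→d21:-→d22:-→d23:-→d24:-→d25:-→d26:H2→d27:-→d28:-  best=H2
  + 216.36.176.0/20 (H3) depth=20
  + 126.26.128.0/22 (H0) depth=22
  del 126.26.0.0/16 (clear depth 16)
  + 0.0.0.0/0 (H0) depth=0
  + 216.36.0.0/16 (H1) depth=16
  + 126.26.128.0/20 (H4) depth=20
  ? 216.36.186.63  path d0:H0→d1:-→d2:-→d3:-→d4:-→d5:-→d6:-→d7:-→d8:-→d9:-→d10:-→d11:-→d12:-→d13:-→d14:-→d15:-→d16:H1→d17:-→d18:-→d19:-→d20:H3→d21:-→d22:-→d23:-→d24:-→d25:-→d26:H2  best=H2
  + 216.0.0.0/10 (H2) depth=10
  ? 232.141.88.212  path d0:H0→d1:-→d2:-  best=H0
  del 126.26.128.0/20 (clear depth 20)
  ? 216.36.186.7  path d0:H0→d1:-→d2:-→d3:-→d4:-→d5:-→d6:-→d7:-→d8:-→d9:-→d10:H2→d11:-→d12:-→d13:-→d14:-→d15:-→d16:H1→d17:-→d18:-→d19:-→d20:H3→d21:-→d22:-→d23:-→d24:-→d25:-→d26:H2→d27:-→d28:-→d29:-→d30:-→d31:-→d32:H0  best=H0
  + 216.36.186.0/28 (H5) depth=28
  ? 216.0.0.1  path d0:H0→d1:-→d2:-→d3:-→d4:-→d5:-→d6:-→d7:-→d8:-→d9:-→d10:H2  best=H2
  ? 216.36.186.1  path d0:H0→d1:-→d2:-→d3:-→d4:-→d5:-→d6:-→d7:-→d8:-→d9:-→d10:H2→d11:-→d12:-→d13:-→d14:-→d15:-→d16:H1→d17:-→d18:-→d19:-→d20:H3→d21:-→d22:-→d23:-→d24:-→d25:-→d26:H2→d27:-→d28:H5→d29:-  best=H5
  + 126.0.0.0/8 (H1) depth=8
  ? 216.36.186.2  path d0:H0→d1:-→d2:-→d3:-→d4:-→d5:-→d6:-→d7:-→d8:-→d9:-→d10:H2→d11:-→d12:-→d13:-→d14:-→d15:-→d16:H1→d17:-→d18:-→d19:-→d20:H3→d21:-→d22:-→d23:-→d24:-→d25:-→d26:H2→d27:-→d28:H5→d29:-  best=H5

== LOOKUPS ==
["no-route","H2","H2","H0","H0","H2","H5","H5"]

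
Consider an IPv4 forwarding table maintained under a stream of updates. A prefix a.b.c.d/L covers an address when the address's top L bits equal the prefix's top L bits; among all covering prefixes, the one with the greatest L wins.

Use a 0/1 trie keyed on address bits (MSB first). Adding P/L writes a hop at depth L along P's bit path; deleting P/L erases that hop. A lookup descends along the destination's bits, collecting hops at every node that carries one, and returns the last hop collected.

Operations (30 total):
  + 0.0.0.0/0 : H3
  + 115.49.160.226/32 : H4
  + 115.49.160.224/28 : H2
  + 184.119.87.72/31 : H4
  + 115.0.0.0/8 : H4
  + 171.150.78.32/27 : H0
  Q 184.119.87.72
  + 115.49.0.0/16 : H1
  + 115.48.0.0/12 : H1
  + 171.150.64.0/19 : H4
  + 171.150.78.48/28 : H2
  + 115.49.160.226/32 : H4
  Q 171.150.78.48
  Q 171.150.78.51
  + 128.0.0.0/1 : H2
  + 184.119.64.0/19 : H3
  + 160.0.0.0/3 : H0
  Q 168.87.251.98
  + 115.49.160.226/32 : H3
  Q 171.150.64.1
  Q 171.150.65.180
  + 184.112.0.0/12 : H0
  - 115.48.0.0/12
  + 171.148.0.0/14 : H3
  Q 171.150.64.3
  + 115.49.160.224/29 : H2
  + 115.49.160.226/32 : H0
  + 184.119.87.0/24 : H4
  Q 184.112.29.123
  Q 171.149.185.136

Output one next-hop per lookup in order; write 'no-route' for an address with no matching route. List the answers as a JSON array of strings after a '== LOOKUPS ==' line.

Trace:
  add 0.0.0.0/0 -> H3 at depth 0
  add 115.49.160.226/32 -> H4 at depth 32
  add 115.49.160.224/28 -> H2 at depth 28
  add 184.119.87.72/31 -> H4 at depth 31
  add 115.0.0.0/8 -> H4 at depth 8
  add 171.150.78.32/27 -> H0 at depth 27
  Q 184.119.87.72: descend 1011100001110111010101110100100 ; hops seen [H3,H4] ; pick H4
  add 115.49.0.0/16 -> H1 at depth 16
  add 115.48.0.0/12 -> H1 at depth 12
  add 171.150.64.0/19 -> H4 at depth 19
  add 171.150.78.48/28 -> H2 at depth 28
  add 115.49.160.226/32 -> H4 at depth 32
  Q 171.150.78.48: descend 1010101110010110010011100011 ; hops seen [H3,H4,H0,H2] ; pick H2
  Q 171.150.78.51: descend 1010101110010110010011100011 ; hops seen [H3,H4,H0,H2] ; pick H2
  add 128.0.0.0/1 -> H2 at depth 1
  add 184.119.64.0/19 -> H3 at depth 19
  add 160.0.0.0/3 -> H0 at depth 3
  Q 168.87.251.98: descend 101010 ; hops seen [H3,H2,H0] ; pick H0
  add 115.49.160.226/32 -> H3 at depth 32
  Q 171.150.64.1: descend 10101011100101100100 ; hops seen [H3,H2,H0,H4] ; pick H4
  Q 171.150.65.180: descend 10101011100101100100 ; hops seen [H3,H2,H0,H4] ; pick H4
  add 184.112.0.0/12 -> H0 at depth 12
  del 115.48.0.0/12 (clear depth 12)
  add 171.148.0.0/14 -> H3 at depth 14
  Q 171.150.64.3: descend 10101011100101100100 ; hops seen [H3,H2,H0,H3,H4] ; pick H4
  add 115.49.160.224/29 -> H2 at depth 29
  add 115.49.160.226/32 -> H0 at depth 32
  add 184.119.87.0/24 -> H4 at depth 24
  Q 184.112.29.123: descend 1011100001110 ; hops seen [H3,H2,H0,H0] ; pick H0
  Q 171.149.185.136: descend 10101011100101 ; hops seen [H3,H2,H0,H3] ; pick H3

== LOOKUPS ==
["H4","H2","H2","H0","H4","H4","H4","H0","H3"]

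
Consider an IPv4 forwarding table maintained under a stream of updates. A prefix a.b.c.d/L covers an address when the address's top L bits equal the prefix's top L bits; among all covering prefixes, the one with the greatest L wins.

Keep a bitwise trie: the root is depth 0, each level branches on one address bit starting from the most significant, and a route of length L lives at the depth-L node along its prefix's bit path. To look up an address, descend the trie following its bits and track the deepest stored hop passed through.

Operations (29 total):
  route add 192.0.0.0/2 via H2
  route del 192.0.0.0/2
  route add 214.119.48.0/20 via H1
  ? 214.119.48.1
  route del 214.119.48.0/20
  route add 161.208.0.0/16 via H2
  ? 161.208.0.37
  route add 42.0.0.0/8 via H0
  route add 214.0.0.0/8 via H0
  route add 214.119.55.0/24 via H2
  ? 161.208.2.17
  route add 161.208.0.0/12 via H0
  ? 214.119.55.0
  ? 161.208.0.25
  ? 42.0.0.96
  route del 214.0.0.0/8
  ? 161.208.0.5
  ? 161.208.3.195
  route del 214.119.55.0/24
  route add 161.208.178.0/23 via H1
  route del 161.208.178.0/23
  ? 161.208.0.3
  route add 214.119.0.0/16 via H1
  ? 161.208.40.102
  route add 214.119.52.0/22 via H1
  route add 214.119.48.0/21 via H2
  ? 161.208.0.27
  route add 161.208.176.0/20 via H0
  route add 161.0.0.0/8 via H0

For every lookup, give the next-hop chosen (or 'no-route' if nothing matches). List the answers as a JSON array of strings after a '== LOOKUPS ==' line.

Process each operation:
  add 192.0.0.0/2 -> H2 at depth 2
  - 192.0.0.0/2 clear@2
  add 214.119.48.0/20 -> H1 at depth 20
  Q 214.119.48.1: descend 11010110011101110011 ; hops seen [H1] ; pick H1
  - 214.119.48.0/20 clear@20
  add 161.208.0.0/16 -> H2 at depth 16
  Q 161.208.0.37: descend 1010000111010000 ; hops seen [H2] ; pick H2
  add 42.0.0.0/8 -> H0 at depth 8
  add 214.0.0.0/8 -> H0 at depth 8
  add 214.119.55.0/24 -> H2 at depth 24
  Q 161.208.2.17: descend 1010000111010000 ; hops seen [H2] ; pick H2
  add 161.208.0.0/12 -> H0 at depth 12
  Q 214.119.55.0: descend 110101100111011100110111 ; hops seen [H0,H2] ; pick H2
  Q 161.208.0.25: descend 1010000111010000 ; hops seen [H0,H2] ; pick H2
  Q 42.0.0.96: descend 00101010 ; hops seen [H0] ; pick H0
  - 214.0.0.0/8 clear@8
  Q 161.208.0.5: descend 1010000111010000 ; hops seen [H0,H2] ; pick H2
  Q 161.208.3.195: descend 1010000111010000 ; hops seen [H0,H2] ; pick H2
  - 214.119.55.0/24 clear@24
  add 161.208.178.0/23 -> H1 at depth 23
  - 161.208.178.0/23 clear@23
  Q 161.208.0.3: descend 1010000111010000 ; hops seen [H0,H2] ; pick H2
  add 214.119.0.0/16 -> H1 at depth 16
  Q 161.208.40.102: descend 1010000111010000 ; hops seen [H0,H2] ; pick H2
  add 214.119.52.0/22 -> H1 at depth 22
  add 214.119.48.0/21 -> H2 at depth 21
  Q 161.208.0.27: descend 1010000111010000 ; hops seen [H0,H2] ; pick H2
  add 161.208.176.0/20 -> H0 at depth 20
  add 161.0.0.0/8 -> H0 at depth 8

== LOOKUPS ==
["H1","H2","H2","H2","H2","H0","H2","H2","H2","H2","H2"]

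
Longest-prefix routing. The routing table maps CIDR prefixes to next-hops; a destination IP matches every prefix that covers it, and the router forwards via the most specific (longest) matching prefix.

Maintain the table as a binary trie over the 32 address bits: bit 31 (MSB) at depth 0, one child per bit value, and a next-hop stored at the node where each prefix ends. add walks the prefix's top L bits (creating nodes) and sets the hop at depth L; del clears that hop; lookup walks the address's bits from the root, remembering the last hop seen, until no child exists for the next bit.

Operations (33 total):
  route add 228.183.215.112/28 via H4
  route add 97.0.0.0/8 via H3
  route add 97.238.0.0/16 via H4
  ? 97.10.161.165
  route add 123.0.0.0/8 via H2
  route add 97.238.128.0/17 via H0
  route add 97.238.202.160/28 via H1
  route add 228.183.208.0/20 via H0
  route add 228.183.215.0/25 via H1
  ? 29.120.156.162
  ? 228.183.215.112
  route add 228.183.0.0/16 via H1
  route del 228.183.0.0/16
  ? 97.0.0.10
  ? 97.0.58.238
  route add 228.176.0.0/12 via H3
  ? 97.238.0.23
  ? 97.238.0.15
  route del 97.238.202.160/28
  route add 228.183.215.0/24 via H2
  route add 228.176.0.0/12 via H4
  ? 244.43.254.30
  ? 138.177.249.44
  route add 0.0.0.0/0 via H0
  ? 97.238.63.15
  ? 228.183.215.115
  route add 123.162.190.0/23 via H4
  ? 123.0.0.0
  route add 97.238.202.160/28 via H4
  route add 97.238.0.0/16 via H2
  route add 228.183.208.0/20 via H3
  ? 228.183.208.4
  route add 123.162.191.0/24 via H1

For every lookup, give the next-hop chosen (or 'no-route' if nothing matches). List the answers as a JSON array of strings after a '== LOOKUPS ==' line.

Apply in order:
  add 228.183.215.112/28 -> H4 at depth 28
  add 97.0.0.0/8 -> H3 at depth 8
  add 97.238.0.0/16 -> H4 at depth 16
  Q 97.10.161.165: descend 01100001 ; hops seen [H3] ; pick H3
  add 123.0.0.0/8 -> H2 at depth 8
  add 97.238.128.0/17 -> H0 at depth 17
  add 97.238.202.160/28 -> H1 at depth 28
  add 228.183.208.0/20 -> H0 at depth 20
  add 228.183.215.0/25 -> H1 at depth 25
  Q 29.120.156.162: descend 0 ; hops seen [∅] ; pick no-route
  Q 228.183.215.112: descend 1110010010110111110101110111 ; hops seen [H0,H1,H4] ; pick H4
  add 228.183.0.0/16 -> H1 at depth 16
  - 228.183.0.0/16 clear@16
  Q 97.0.0.10: descend 01100001 ; hops seen [H3] ; pick H3
  Q 97.0.58.238: descend 01100001 ; hops seen [H3] ; pick H3
  add 228.176.0.0/12 -> H3 at depth 12
  Q 97.238.0.23: descend 0110000111101110 ; hops seen [H3,H4] ; pick H4
  Q 97.238.0.15: descend 0110000111101110 ; hops seen [H3,H4] ; pick H4
  - 97.238.202.160/28 clear@28
  add 228.183.215.0/24 -> H2 at depth 24
  add 228.176.0.0/12 -> H4 at depth 12
  Q 244.43.254.30: descend 111 ; hops seen [∅] ; pick no-route
  Q 138.177.249.44: descend 1 ; hops seen [∅] ; pick no-route
  add 0.0.0.0/0 -> H0 at depth 0
  Q 97.238.63.15: descend 0110000111101110 ; hops seen [H0,H3,H4] ; pick H4
  Q 228.183.215.115: descend 1110010010110111110101110111 ; hops seen [H0,H4,H0,H2,H1,H4] ; pick H4
  add 123.162.190.0/23 -> H4 at depth 23
  Q 123.0.0.0: descend 01111011 ; hops seen [H0,H2] ; pick H2
  add 97.238.202.160/28 -> H4 at depth 28
  add 97.238.0.0/16 -> H2 at depth 16
  add 228.183.208.0/20 -> H3 at depth 20
  Q 228.183.208.4: descend 111001001011011111010 ; hops seen [H0,H4,H3] ; pick H3
  add 123.162.191.0/24 -> H1 at depth 24

== LOOKUPS ==
["H3","no-route","H4","H3","H3","H4","H4","no-route","no-route","H4","H4","H2","H3"]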